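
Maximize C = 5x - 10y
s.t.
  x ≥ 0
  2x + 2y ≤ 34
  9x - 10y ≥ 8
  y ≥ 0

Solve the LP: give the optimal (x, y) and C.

x = 17, y = 0, maximum C = 85

Vertices and C = 5x - 10y:
  (178/19, 145/19) → C = -560/19
  (17, 0) → C = 85
  (8/9, 0) → C = 40/9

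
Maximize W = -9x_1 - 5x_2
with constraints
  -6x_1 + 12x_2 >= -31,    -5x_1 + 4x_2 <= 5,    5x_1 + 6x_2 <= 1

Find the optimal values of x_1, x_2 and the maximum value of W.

x_1 = -46/9, x_2 = -185/36, maximum W = 2581/36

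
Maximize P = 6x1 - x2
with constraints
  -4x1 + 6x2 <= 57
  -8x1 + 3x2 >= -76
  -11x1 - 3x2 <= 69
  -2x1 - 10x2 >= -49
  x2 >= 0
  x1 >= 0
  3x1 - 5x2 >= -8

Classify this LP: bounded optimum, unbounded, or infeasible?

Vertices and P = 6x1 - x2:
  (907/86, 120/43) → P = 2601/43
  (19/2, 0) → P = 57
  (33/8, 163/40) → P = 827/40
  (0, 0) → P = 0
  (0, 8/5) → P = -8/5
The feasible region has finitely many vertices and no improving ray; the maximum is 2601/43 at (907/86, 120/43).

bounded optimum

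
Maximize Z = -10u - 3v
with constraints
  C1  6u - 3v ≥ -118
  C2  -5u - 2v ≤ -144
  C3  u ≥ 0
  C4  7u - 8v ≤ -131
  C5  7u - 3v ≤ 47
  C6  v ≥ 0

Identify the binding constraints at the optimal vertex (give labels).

Extreme points and Z = -10u - 3v:
  (196/27, 1454/27) → Z = -6322/27
  (165, 1108/3) → Z = -2758
  (445/27, 1663/54) → Z = -13889/54
  (769/35, 178/5) → Z = -11428/35

The maximum is at (196/27, 1454/27). Substituting into each constraint, equality holds for C1 and C2; the remaining constraints have slack.

C1 and C2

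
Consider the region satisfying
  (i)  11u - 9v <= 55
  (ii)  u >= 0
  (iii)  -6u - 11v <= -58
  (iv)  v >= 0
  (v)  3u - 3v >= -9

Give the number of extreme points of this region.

3

The feasible vertices (each the meet of two boundaries and inside every other half-plane) are:
  (161/25, 44/25)
  (41, 44)
  (25/17, 76/17)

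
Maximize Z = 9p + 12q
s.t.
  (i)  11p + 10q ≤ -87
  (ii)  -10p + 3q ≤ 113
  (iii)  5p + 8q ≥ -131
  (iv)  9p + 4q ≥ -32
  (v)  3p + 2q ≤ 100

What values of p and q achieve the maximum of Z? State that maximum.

At the optimal vertex, 11p + 10q = -87 and 9p + 4q = -32.
Solving simultaneously gives p = 14/23, q = -431/46.

p = 14/23, q = -431/46, maximum Z = -2460/23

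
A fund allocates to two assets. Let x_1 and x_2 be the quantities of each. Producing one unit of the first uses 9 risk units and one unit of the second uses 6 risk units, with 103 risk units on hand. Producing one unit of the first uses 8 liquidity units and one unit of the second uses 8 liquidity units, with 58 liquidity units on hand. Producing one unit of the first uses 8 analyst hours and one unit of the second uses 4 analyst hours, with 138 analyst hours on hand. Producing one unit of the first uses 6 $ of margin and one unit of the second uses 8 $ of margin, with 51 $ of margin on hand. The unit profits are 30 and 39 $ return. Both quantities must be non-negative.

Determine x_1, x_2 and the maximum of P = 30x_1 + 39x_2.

x_1 = 7/2, x_2 = 15/4, maximum P = 1005/4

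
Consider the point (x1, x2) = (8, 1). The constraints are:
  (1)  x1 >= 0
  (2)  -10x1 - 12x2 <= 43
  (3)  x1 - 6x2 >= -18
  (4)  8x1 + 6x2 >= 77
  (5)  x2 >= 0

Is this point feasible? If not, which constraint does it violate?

Constraint (4): 8x1 + 6x2 = 70, which is not ≥ 77. All other constraints are satisfied.

not feasible — violates (4)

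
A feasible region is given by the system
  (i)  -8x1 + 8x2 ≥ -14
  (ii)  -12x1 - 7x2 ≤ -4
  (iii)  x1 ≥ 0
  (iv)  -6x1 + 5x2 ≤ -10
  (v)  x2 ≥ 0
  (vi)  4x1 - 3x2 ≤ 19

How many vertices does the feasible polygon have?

Intersecting each pair of boundary lines and keeping only the points that satisfy every inequality leaves:
  (7/4, 0)
  (55/4, 12)
  (5/3, 0)
  (65/2, 37)

4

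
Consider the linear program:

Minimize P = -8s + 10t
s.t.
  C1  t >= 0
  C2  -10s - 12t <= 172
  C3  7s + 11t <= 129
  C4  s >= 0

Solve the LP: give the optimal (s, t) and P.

s = 129/7, t = 0, minimum P = -1032/7

Extreme points and P = -8s + 10t:
  (129/7, 0) → P = -1032/7
  (0, 0) → P = 0
  (0, 129/11) → P = 1290/11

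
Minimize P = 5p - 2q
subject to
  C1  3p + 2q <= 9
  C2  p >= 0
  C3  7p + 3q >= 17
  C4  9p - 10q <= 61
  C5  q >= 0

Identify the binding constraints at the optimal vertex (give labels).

C1 and C3

Extreme points and P = 5p - 2q:
  (7/5, 12/5) → P = 11/5
  (3, 0) → P = 15
  (17/7, 0) → P = 85/7

The minimum is at (7/5, 12/5). Substituting into each constraint, equality holds for C1 and C3; the remaining constraints have slack.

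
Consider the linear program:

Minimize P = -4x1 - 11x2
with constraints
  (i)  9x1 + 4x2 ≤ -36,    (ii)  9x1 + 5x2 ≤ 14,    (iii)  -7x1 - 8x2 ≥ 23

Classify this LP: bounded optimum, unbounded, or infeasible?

unbounded

From the feasible point (-49/11, 45/44), moving in the direction (-8, 7) keeps every constraint satisfied while P decreases without bound.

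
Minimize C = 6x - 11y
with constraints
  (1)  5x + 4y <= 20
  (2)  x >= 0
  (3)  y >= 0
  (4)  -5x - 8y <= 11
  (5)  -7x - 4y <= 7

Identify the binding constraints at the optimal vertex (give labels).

Corner points and C = 6x - 11y:
  (0, 5) → C = -55
  (4, 0) → C = 24
  (0, 0) → C = 0

The minimum is at (0, 5). Substituting into each constraint, equality holds for (1) and (2); the remaining constraints have slack.

(1) and (2)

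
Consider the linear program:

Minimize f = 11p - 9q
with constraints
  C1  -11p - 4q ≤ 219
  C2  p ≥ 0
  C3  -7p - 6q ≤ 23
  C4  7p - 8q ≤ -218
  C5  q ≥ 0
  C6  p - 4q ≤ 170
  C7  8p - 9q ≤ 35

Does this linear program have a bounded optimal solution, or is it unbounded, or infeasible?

unbounded

From the feasible point (0, 109/4), moving in the direction (0, 1) keeps every constraint satisfied while f decreases without bound.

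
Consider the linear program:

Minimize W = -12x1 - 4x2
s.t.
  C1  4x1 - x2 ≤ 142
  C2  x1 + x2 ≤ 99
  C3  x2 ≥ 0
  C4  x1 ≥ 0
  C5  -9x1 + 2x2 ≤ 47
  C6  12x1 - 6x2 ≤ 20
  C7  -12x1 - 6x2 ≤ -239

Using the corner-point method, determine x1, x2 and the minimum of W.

Corner points and W = -12x1 - 4x2:
  (151/11, 938/11) → W = -5564/11
  (307/9, 584/9) → W = -6020/9
  (98/39, 905/26) → W = -2202/13
  (259/24, 73/4) → W = -405/2

x1 = 307/9, x2 = 584/9, minimum W = -6020/9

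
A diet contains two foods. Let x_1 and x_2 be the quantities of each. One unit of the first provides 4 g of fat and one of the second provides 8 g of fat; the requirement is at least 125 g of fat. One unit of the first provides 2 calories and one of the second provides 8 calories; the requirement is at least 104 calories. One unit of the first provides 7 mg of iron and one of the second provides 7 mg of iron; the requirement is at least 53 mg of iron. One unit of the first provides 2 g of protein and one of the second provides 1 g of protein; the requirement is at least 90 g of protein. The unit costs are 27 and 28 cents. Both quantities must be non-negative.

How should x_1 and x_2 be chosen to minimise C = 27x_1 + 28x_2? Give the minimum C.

Feasible corners and C = 27x_1 + 28x_2:
  (0, 90) → C = 2520
  (52, 0) → C = 1404
  (44, 2) → C = 1244
The feasible region is unbounded (it extends along (0, 1), (1, 0)), but C strictly increases along every unbounded feasible direction, so there is no improving ray and the minimum is attained at a vertex.

The optimum lies where 2x_1 + 8x_2 = 104 and 2x_1 + x_2 = 90.
Solving simultaneously gives x_1 = 44, x_2 = 2.

x_1 = 44, x_2 = 2, minimum C = 1244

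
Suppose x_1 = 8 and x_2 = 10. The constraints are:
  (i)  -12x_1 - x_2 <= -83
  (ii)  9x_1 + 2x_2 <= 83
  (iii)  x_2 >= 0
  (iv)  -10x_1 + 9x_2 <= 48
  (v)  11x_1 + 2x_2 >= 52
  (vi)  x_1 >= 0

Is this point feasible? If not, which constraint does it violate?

not feasible — violates (ii)

Constraint (ii): 9x_1 + 2x_2 = 92, which is not ≤ 83. All other constraints are satisfied.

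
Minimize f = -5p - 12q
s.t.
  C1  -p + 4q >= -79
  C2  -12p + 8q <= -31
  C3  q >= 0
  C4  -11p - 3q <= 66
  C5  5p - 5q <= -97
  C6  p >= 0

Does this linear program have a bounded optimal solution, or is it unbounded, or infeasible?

From the feasible point (931/20, 1319/20), moving in the direction (5, 5) keeps every constraint satisfied while f decreases without bound.

unbounded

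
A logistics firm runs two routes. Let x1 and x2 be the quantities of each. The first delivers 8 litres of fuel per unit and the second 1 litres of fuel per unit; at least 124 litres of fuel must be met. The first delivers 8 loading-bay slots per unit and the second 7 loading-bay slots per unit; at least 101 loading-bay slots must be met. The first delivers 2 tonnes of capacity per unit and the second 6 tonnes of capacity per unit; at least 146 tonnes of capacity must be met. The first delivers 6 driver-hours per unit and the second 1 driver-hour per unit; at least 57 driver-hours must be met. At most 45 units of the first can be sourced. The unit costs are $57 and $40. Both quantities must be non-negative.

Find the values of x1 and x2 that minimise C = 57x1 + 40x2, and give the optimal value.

x1 = 13, x2 = 20, minimum C = 1541

Corner points and C = 57x1 + 40x2:
  (0, 124) → C = 4960
  (13, 20) → C = 1541
  (45, 28/3) → C = 8815/3
The feasible region is unbounded (it extends along (0, 1)), but C strictly increases along every unbounded feasible direction, so there is no improving ray and the minimum is attained at a vertex.

At the optimal vertex, 8x1 + x2 = 124 and 2x1 + 6x2 = 146.
Solving simultaneously gives x1 = 13, x2 = 20.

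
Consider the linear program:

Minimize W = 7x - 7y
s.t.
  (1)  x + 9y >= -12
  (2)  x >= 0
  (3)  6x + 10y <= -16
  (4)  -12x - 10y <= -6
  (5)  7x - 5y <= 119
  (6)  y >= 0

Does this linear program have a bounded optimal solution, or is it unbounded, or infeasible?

infeasible

The boundaries x = 0 and -12x - 10y = -6 meet at (0, 3/5), but that point violates 6x + 10y ≤ -16. Every candidate vertex is excluded by some other constraint, so the feasible region is empty.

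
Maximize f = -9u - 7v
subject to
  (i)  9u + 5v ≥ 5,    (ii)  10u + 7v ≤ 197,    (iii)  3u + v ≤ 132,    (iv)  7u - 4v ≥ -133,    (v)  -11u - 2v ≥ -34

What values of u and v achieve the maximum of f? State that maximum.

u = 160/37, v = -251/37, maximum f = 317/37

At the optimal vertex, 9u + 5v = 5 and -11u - 2v = -34.
Solving simultaneously gives u = 160/37, v = -251/37.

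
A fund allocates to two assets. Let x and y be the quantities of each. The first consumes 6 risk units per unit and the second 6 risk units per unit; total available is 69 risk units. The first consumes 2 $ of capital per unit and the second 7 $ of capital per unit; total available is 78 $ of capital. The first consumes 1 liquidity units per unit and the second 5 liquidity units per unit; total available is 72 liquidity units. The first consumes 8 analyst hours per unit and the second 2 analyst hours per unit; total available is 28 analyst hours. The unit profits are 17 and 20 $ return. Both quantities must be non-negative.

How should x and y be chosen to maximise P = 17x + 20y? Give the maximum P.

x = 1/2, y = 11, maximum P = 457/2

Extreme points and P = 17x + 20y:
  (0, 0) → P = 0
  (0, 78/7) → P = 1560/7
  (7/2, 0) → P = 119/2
  (1/2, 11) → P = 457/2
  (5/6, 32/3) → P = 455/2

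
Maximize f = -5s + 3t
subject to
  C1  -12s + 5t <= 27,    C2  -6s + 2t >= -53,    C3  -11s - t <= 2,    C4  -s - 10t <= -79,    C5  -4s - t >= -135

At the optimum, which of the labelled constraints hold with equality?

C1 and C5

Corner points and f = -5s + 3t:
  (1, 39/5) → f = 92/5
  (81/4, 54) → f = 243/4
  (344/31, 421/62) → f = -2177/62
  (323/14, 299/7) → f = 179/14

The maximum is at (81/4, 54). Substituting into each constraint, equality holds for C1 and C5; the remaining constraints have slack.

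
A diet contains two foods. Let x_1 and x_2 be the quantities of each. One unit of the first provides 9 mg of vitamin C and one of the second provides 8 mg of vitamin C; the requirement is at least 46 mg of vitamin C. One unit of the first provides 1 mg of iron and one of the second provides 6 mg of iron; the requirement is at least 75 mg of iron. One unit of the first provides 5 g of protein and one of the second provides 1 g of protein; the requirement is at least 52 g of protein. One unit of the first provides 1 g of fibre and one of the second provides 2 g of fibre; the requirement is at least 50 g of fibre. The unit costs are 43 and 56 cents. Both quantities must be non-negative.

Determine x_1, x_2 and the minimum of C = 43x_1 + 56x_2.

Extreme points and C = 43x_1 + 56x_2:
  (0, 52) → C = 2912
  (75, 0) → C = 3225
  (75/2, 25/4) → C = 3925/2
  (6, 22) → C = 1490
The feasible region is unbounded (it extends along (0, 1), (1, 0)), but C strictly increases along every unbounded feasible direction, so there is no improving ray and the minimum is attained at a vertex.

x_1 = 6, x_2 = 22, minimum C = 1490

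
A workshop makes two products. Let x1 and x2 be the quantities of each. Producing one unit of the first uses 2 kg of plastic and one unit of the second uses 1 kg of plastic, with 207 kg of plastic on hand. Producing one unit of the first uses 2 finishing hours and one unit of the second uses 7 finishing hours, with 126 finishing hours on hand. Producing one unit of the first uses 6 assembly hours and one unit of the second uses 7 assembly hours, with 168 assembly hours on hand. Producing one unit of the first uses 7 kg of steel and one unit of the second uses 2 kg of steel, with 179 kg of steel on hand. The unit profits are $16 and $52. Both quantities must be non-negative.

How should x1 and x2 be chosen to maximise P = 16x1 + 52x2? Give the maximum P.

x1 = 21/2, x2 = 15, maximum P = 948

Extreme points and P = 16x1 + 52x2:
  (0, 0) → P = 0
  (0, 18) → P = 936
  (179/7, 0) → P = 2864/7
  (21/2, 15) → P = 948
  (917/37, 102/37) → P = 19976/37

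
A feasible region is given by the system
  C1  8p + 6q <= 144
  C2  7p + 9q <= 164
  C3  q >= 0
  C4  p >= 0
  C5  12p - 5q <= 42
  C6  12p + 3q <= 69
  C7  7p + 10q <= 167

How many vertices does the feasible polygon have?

The feasible vertices (each the meet of two boundaries and inside every other half-plane) are:
  (0, 0)
  (7/2, 0)
  (0, 167/10)
  (157/32, 27/8)
  (21/11, 169/11)

5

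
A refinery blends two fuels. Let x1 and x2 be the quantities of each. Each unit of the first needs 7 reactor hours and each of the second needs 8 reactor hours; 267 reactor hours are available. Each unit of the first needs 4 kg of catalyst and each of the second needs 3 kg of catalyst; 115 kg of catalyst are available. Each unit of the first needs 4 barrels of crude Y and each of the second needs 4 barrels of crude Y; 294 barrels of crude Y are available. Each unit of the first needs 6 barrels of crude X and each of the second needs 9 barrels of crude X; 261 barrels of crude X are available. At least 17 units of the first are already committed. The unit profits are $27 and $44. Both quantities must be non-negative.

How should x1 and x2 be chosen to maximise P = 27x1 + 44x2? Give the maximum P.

x1 = 17, x2 = 47/3, maximum P = 3445/3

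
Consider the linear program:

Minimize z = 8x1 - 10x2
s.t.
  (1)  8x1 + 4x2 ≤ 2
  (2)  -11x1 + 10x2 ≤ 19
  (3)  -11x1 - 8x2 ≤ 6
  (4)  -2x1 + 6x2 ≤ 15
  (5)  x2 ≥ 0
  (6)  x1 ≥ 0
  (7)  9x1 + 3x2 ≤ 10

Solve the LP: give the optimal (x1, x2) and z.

x1 = 0, x2 = 1/2, minimum z = -5

Feasible corners and z = 8x1 - 10x2:
  (1/4, 0) → z = 2
  (0, 1/2) → z = -5
  (0, 0) → z = 0

At the optimal vertex, 8x1 + 4x2 = 2 and x1 = 0.
Solving simultaneously gives x1 = 0, x2 = 1/2.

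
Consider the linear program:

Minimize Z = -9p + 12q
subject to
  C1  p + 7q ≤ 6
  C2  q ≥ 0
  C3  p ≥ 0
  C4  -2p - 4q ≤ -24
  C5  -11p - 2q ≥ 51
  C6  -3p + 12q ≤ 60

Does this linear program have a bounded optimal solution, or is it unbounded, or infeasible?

infeasible

The boundaries -11p - 2q = 51 and -3p + 12q = 60 meet at (-122/23, 169/46), but that point violates p + 7q ≤ 6. Every candidate vertex is excluded by some other constraint, so the feasible region is empty.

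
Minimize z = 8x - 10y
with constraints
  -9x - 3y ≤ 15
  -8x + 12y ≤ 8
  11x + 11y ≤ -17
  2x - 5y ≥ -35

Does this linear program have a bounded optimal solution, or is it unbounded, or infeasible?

Extreme points and z = 8x - 10y:
  (-17/11, -4/11) → z = -96/11
  (-73/55, -12/55) → z = -464/55
The feasible region has finitely many vertices and no improving ray; the minimum is -96/11 at (-17/11, -4/11).

bounded optimum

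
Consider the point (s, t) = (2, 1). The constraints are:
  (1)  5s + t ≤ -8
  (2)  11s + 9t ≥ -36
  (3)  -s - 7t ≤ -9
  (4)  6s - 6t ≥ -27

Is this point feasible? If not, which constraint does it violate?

not feasible — violates (1)

Constraint (1): 5s + t = 11, which is not ≤ -8. All other constraints are satisfied.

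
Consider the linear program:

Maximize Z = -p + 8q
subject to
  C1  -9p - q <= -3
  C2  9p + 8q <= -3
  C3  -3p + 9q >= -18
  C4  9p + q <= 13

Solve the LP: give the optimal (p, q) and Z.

p = 3/7, q = -6/7, maximum Z = -51/7

Vertices and Z = -p + 8q:
  (3/7, -6/7) → Z = -51/7
  (15/28, -51/28) → Z = -423/28
  (39/35, -57/35) → Z = -99/7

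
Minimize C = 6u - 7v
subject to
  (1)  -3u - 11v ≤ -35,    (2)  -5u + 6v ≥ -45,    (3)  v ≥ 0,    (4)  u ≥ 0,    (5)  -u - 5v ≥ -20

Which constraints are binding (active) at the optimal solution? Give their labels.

(4) and (5)

Corner points and C = 6u - 7v:
  (705/73, 40/73) → C = 3950/73
  (0, 35/11) → C = -245/11
  (345/31, 55/31) → C = 1685/31
  (0, 4) → C = -28

The minimum is at (0, 4). Substituting into each constraint, equality holds for (4) and (5); the remaining constraints have slack.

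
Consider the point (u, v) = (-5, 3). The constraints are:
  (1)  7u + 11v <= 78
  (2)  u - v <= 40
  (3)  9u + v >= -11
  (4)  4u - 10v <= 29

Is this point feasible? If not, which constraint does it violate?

not feasible — violates (3)

Constraint (3): 9u + v = -42, which is not ≥ -11. All other constraints are satisfied.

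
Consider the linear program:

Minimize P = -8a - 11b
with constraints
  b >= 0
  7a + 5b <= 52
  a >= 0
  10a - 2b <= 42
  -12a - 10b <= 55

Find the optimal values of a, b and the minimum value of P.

Extreme points and P = -8a - 11b:
  (0, 0) → P = 0
  (21/5, 0) → P = -168/5
  (0, 52/5) → P = -572/5
  (157/32, 113/32) → P = -2499/32

The optimum lies where 7a + 5b = 52 and a = 0.
Solving simultaneously gives a = 0, b = 52/5.

a = 0, b = 52/5, minimum P = -572/5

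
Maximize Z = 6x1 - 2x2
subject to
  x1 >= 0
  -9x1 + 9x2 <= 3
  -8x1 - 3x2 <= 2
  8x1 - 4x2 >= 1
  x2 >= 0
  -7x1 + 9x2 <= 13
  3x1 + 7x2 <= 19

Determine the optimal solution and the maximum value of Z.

x1 = 19/3, x2 = 0, maximum Z = 38

Feasible corners and Z = 6x1 - 2x2:
  (7/12, 11/12) → Z = 5/3
  (5/3, 2) → Z = 6
  (1/8, 0) → Z = 3/4
  (19/3, 0) → Z = 38

The binding constraints are x2 = 0 and 3x1 + 7x2 = 19.
Solving simultaneously gives x1 = 19/3, x2 = 0.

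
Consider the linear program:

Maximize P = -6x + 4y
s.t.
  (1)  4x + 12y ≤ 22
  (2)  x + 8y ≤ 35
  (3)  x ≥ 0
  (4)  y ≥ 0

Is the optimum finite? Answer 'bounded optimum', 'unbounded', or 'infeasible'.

bounded optimum

Vertices and P = -6x + 4y:
  (0, 11/6) → P = 22/3
  (11/2, 0) → P = -33
  (0, 0) → P = 0
The feasible region has finitely many vertices and no improving ray; the maximum is 22/3 at (0, 11/6).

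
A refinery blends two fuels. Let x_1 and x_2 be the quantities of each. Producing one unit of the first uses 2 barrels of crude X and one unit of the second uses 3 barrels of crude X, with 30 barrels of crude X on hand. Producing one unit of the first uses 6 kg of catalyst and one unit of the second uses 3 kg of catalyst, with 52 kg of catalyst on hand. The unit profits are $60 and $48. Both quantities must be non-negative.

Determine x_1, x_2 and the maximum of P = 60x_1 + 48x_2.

x_1 = 11/2, x_2 = 19/3, maximum P = 634

Corner points and P = 60x_1 + 48x_2:
  (0, 0) → P = 0
  (0, 10) → P = 480
  (26/3, 0) → P = 520
  (11/2, 19/3) → P = 634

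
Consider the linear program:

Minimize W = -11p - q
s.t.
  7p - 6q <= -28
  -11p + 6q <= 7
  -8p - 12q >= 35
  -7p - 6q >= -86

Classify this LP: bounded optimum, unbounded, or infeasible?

The boundaries 7p - 6q = -28 and -8p - 12q = 35 meet at (-91/22, -7/44), but that point violates -11p + 6q ≤ 7. Every candidate vertex is excluded by some other constraint, so the feasible region is empty.

infeasible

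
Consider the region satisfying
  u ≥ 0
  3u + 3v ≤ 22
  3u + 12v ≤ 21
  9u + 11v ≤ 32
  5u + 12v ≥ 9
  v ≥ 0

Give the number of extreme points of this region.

5

Intersecting each pair of boundary lines and keeping only the points that satisfy every inequality leaves:
  (0, 7/4)
  (0, 3/4)
  (51/25, 31/25)
  (32/9, 0)
  (9/5, 0)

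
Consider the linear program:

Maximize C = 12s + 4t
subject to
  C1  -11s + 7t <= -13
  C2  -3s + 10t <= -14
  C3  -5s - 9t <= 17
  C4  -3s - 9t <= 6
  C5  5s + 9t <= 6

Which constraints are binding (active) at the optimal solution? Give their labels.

C4 and C5

Extreme points and C = 12s + 4t:
  (22/19, -20/19) → C = 184/19
  (186/77, -52/77) → C = 184/7
  (6, -8/3) → C = 184/3

The maximum is at (6, -8/3). Substituting into each constraint, equality holds for C4 and C5; the remaining constraints have slack.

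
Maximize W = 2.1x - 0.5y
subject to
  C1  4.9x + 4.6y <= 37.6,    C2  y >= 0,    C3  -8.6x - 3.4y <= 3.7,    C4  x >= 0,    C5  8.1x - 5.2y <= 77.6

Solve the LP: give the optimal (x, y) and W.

x = 376/49, y = 0, maximum W = 564/35

Feasible corners and W = 2.1x - 0.5y:
  (376/49, 0) → W = 564/35
  (0, 188/23) → W = -94/23
  (0, 0) → W = 0

The optimum lies where 4.9x + 4.6y = 37.6 and y = 0.
Solving simultaneously gives x = 376/49, y = 0.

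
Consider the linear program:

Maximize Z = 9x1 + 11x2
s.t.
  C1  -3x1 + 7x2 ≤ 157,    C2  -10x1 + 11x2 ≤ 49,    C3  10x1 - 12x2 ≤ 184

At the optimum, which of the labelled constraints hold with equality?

Extreme points and Z = 9x1 + 11x2:
  (1384/37, 1423/37) → Z = 28109/37
  (1586/17, 1061/17) → Z = 25945/17
  (-1306/5, -233) → Z = -24569/5

The maximum is at (1586/17, 1061/17). Substituting into each constraint, equality holds for C1 and C3; the remaining constraints have slack.

C1 and C3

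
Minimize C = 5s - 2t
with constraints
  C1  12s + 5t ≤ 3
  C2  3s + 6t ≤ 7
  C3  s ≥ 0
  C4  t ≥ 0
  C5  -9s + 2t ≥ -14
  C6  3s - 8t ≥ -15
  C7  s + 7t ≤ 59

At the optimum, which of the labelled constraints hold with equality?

C1 and C3

Vertices and C = 5s - 2t:
  (0, 3/5) → C = -6/5
  (1/4, 0) → C = 5/4
  (0, 0) → C = 0

The minimum is at (0, 3/5). Substituting into each constraint, equality holds for C1 and C3; the remaining constraints have slack.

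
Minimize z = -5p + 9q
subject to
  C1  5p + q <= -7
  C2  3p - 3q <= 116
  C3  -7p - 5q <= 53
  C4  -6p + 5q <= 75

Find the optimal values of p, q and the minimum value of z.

Extreme points and z = -5p + 9q:
  (1, -12) → z = -113
  (-110/31, 333/31) → z = 3547/31
  (-128/13, 207/65) → z = 5063/65

The binding constraints are 5p + q = -7 and -7p - 5q = 53.
Solving simultaneously gives p = 1, q = -12.

p = 1, q = -12, minimum z = -113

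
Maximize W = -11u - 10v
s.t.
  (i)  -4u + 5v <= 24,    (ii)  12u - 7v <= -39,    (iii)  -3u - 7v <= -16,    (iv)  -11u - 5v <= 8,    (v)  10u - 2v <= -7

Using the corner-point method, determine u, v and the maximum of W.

Corner points and W = -11u - 10v:
  (-27/32, 33/8) → W = -1023/32
  (-88/43, 136/43) → W = -392/43
  (-23/15, 103/35) → W = -1319/105

u = -88/43, v = 136/43, maximum W = -392/43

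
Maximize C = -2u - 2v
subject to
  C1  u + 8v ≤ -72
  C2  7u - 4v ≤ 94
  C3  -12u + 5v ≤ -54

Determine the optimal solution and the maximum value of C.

Extreme points and C = -2u - 2v:
  (116/15, -299/30) → C = 67/15
  (72/101, -918/101) → C = 1692/101
  (-254/13, -750/13) → C = 2008/13

u = -254/13, v = -750/13, maximum C = 2008/13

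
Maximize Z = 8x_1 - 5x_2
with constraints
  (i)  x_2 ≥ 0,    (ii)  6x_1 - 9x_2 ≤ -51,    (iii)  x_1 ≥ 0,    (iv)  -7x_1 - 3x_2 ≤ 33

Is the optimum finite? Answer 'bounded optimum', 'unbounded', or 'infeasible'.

unbounded

From the feasible point (0, 17/3), moving in the direction (9, 6) keeps every constraint satisfied while Z increases without bound.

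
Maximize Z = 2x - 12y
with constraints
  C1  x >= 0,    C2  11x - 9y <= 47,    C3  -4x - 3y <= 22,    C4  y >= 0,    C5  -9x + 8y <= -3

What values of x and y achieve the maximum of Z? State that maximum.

x = 47/11, y = 0, maximum Z = 94/11

Feasible corners and Z = 2x - 12y:
  (47/11, 0) → Z = 94/11
  (349/7, 390/7) → Z = -3982/7
  (1/3, 0) → Z = 2/3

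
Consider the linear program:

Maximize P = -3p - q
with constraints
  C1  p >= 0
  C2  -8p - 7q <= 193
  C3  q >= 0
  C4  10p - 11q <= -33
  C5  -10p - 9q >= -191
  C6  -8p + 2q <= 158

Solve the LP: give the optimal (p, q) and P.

p = 0, q = 3, maximum P = -3

Feasible corners and P = -3p - q:
  (0, 3) → P = -3
  (0, 191/9) → P = -191/9
  (451/50, 56/5) → P = -1913/50

The optimum lies where p = 0 and 10p - 11q = -33.
Solving simultaneously gives p = 0, q = 3.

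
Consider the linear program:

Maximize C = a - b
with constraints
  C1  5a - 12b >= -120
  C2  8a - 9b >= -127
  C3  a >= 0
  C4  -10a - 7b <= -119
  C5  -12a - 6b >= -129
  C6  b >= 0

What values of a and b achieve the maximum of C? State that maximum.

a = 63/8, b = 23/4, maximum C = 17/8

Feasible corners and C = a - b:
  (588/155, 359/31) → C = -1207/155
  (138/29, 695/58) → C = -419/58
  (63/8, 23/4) → C = 17/8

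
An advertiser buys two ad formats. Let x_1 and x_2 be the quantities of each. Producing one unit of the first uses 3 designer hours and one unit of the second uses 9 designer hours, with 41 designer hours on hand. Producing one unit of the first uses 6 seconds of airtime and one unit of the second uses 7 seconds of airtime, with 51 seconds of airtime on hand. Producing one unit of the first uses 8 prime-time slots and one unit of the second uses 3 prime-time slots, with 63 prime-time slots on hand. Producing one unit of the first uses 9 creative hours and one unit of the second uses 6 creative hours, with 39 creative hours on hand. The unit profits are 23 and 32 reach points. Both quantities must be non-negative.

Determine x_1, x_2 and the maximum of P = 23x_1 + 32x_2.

Extreme points and P = 23x_1 + 32x_2:
  (0, 0) → P = 0
  (0, 41/9) → P = 1312/9
  (13/3, 0) → P = 299/3
  (5/3, 4) → P = 499/3

The optimum lies where 3x_1 + 9x_2 = 41 and 9x_1 + 6x_2 = 39.
Solving simultaneously gives x_1 = 5/3, x_2 = 4.

x_1 = 5/3, x_2 = 4, maximum P = 499/3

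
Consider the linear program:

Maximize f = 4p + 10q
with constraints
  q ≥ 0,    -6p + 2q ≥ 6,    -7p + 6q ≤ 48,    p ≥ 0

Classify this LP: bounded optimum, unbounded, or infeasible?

bounded optimum

Vertices and f = 4p + 10q:
  (30/11, 123/11) → f = 1350/11
  (0, 3) → f = 30
  (0, 8) → f = 80
The feasible region has finitely many vertices and no improving ray; the maximum is 1350/11 at (30/11, 123/11).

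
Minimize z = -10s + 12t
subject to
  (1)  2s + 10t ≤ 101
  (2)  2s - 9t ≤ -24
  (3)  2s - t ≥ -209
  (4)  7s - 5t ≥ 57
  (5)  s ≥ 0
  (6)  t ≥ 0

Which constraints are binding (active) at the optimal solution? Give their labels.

(1) and (2)

Corner points and z = -10s + 12t:
  (669/38, 125/19) → z = -1845/19
  (215/16, 593/80) → z = -1817/40
  (633/53, 282/53) → z = -2946/53

The minimum is at (669/38, 125/19). Substituting into each constraint, equality holds for (1) and (2); the remaining constraints have slack.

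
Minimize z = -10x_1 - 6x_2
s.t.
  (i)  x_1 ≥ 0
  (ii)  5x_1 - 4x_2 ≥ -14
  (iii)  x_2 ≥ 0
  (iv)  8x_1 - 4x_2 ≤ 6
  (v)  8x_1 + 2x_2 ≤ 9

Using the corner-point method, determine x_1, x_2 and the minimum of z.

x_1 = 4/21, x_2 = 157/42, minimum z = -73/3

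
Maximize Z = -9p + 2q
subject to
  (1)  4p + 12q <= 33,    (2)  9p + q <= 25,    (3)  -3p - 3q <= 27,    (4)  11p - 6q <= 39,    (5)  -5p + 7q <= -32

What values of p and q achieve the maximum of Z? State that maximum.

Feasible corners and Z = -9p + 2q:
  (-15/17, -138/17) → Z = -141/17
  (-31/12, -77/12) → Z = 125/12
  (81/47, -157/47) → Z = -1043/47

The optimum lies where -3p - 3q = 27 and -5p + 7q = -32.
Solving simultaneously gives p = -31/12, q = -77/12.

p = -31/12, q = -77/12, maximum Z = 125/12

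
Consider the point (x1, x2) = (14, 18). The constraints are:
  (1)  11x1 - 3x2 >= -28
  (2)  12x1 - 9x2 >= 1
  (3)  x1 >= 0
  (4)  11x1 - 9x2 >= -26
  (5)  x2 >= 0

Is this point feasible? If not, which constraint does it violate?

feasible

(1): 100 ≥ -28 ✓
(2): 6 ≥ 1 ✓
(3): 14 ≥ 0 ✓
(4): -8 ≥ -26 ✓
(5): 18 ≥ 0 ✓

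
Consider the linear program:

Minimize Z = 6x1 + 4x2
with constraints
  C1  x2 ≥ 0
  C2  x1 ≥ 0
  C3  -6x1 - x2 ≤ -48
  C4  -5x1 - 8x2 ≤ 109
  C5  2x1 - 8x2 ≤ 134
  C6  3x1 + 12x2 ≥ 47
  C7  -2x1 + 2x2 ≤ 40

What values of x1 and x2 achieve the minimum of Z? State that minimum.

Extreme points and Z = 6x1 + 4x2:
  (67, 0) → Z = 402
  (47/3, 0) → Z = 94
  (23/3, 2) → Z = 54
  (4, 24) → Z = 120
The feasible region is unbounded (it extends along (1, 1), (4, 1)), but Z strictly increases along every unbounded feasible direction, so there is no improving ray and the minimum is attained at a vertex.

x1 = 23/3, x2 = 2, minimum Z = 54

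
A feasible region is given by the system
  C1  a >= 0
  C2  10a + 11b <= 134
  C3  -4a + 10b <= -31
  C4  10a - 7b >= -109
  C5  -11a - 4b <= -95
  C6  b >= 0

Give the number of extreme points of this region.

Of the 15 pairwise boundary intersections, those satisfying every inequality are:
  (1681/144, 113/72)
  (67/5, 0)
  (179/21, 13/42)
  (95/11, 0)

4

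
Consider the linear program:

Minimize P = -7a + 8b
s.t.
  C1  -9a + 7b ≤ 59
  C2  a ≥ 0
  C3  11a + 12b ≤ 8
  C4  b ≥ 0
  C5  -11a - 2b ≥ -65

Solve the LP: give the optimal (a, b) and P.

a = 8/11, b = 0, minimum P = -56/11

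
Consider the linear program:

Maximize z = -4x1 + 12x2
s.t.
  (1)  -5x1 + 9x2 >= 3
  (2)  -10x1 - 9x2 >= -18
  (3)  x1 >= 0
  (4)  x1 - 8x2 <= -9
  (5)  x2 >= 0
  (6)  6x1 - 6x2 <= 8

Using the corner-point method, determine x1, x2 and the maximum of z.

x1 = 0, x2 = 2, maximum z = 24

Extreme points and z = -4x1 + 12x2:
  (0, 2) → z = 24
  (63/89, 108/89) → z = 1044/89
  (0, 9/8) → z = 27/2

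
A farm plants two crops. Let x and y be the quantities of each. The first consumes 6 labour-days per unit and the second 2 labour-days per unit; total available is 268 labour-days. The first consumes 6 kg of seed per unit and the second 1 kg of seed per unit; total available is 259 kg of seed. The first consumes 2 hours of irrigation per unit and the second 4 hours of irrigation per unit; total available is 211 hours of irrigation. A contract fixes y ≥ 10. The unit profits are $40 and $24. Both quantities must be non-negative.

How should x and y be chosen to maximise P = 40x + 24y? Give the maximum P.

x = 65/2, y = 73/2, maximum P = 2176

Extreme points and P = 40x + 24y:
  (0, 211/4) → P = 1266
  (0, 10) → P = 240
  (65/2, 73/2) → P = 2176
  (124/3, 10) → P = 5680/3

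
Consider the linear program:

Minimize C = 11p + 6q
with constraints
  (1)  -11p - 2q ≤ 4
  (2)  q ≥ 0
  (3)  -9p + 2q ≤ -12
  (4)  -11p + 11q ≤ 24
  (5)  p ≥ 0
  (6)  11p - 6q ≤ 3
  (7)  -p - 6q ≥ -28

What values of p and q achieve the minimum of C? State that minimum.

p = 33/16, q = 105/32, minimum C = 339/8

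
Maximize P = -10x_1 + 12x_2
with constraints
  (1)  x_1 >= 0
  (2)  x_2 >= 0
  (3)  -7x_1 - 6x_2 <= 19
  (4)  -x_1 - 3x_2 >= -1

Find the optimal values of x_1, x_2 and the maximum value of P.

x_1 = 0, x_2 = 1/3, maximum P = 4

Corner points and P = -10x_1 + 12x_2:
  (0, 0) → P = 0
  (0, 1/3) → P = 4
  (1, 0) → P = -10

The binding constraints are x_1 = 0 and -x_1 - 3x_2 = -1.
Solving simultaneously gives x_1 = 0, x_2 = 1/3.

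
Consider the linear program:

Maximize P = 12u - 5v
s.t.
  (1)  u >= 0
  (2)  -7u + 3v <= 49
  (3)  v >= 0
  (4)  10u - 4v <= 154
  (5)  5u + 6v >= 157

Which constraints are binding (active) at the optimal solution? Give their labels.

(4) and (5)

Corner points and P = 12u - 5v:
  (329, 784) → P = 28
  (59/19, 448/19) → P = -1532/19
  (97/5, 10) → P = 914/5

The maximum is at (97/5, 10). Substituting into each constraint, equality holds for (4) and (5); the remaining constraints have slack.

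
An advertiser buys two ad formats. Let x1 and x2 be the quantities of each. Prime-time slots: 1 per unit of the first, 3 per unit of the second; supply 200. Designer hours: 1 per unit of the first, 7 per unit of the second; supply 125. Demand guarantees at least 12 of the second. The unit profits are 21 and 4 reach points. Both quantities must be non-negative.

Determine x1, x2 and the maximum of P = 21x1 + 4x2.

x1 = 41, x2 = 12, maximum P = 909

At the optimal vertex, x1 + 7x2 = 125 and x2 = 12.
Solving simultaneously gives x1 = 41, x2 = 12.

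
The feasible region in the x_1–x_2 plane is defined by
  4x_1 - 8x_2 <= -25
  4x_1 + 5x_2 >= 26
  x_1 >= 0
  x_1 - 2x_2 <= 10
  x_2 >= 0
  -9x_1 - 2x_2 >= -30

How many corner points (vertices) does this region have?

Pairwise boundary intersections that survive every other constraint:
  (83/52, 51/13)
  (19/8, 69/16)
  (0, 26/5)
  (0, 15)

4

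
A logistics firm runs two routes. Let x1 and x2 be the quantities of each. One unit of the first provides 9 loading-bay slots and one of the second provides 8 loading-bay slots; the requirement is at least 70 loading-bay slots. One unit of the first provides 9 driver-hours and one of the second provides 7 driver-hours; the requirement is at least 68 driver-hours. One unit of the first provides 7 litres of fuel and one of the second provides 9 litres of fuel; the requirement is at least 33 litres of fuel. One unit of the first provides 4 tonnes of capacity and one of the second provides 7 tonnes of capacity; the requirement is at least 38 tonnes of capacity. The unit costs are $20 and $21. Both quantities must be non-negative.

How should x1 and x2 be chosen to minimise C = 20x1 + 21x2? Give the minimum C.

x1 = 6, x2 = 2, minimum C = 162

Corner points and C = 20x1 + 21x2:
  (0, 68/7) → C = 204
  (19/2, 0) → C = 190
  (6, 2) → C = 162
The feasible region is unbounded (it extends along (0, 1), (1, 0)), but C strictly increases along every unbounded feasible direction, so there is no improving ray and the minimum is attained at a vertex.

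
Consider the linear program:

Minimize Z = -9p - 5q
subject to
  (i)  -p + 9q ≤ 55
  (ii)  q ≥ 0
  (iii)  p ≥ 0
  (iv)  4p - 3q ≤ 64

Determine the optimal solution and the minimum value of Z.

p = 247/11, q = 284/33, minimum Z = -8089/33

Corner points and Z = -9p - 5q:
  (0, 55/9) → Z = -275/9
  (247/11, 284/33) → Z = -8089/33
  (0, 0) → Z = 0
  (16, 0) → Z = -144

At the optimal vertex, -p + 9q = 55 and 4p - 3q = 64.
Solving simultaneously gives p = 247/11, q = 284/33.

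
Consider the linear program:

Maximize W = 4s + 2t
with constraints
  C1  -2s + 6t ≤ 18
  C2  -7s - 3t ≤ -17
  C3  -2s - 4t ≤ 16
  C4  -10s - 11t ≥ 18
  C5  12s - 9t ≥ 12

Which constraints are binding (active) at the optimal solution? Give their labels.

C3 and C4

Feasible corners and W = 4s + 2t:
  (58/11, -73/11) → W = 86/11
  (241/47, -296/47) → W = 372/47
  (52/9, -62/9) → W = 28/3

The maximum is at (52/9, -62/9). Substituting into each constraint, equality holds for C3 and C4; the remaining constraints have slack.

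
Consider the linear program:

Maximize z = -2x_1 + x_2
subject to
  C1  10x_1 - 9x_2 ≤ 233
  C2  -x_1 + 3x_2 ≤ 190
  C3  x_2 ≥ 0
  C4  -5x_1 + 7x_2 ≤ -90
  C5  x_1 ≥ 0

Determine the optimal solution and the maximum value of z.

Extreme points and z = -2x_1 + x_2:
  (233/10, 0) → z = -233/5
  (821/25, 53/5) → z = -1377/25
  (18, 0) → z = -36

The optimum lies where x_2 = 0 and -5x_1 + 7x_2 = -90.
Solving simultaneously gives x_1 = 18, x_2 = 0.

x_1 = 18, x_2 = 0, maximum z = -36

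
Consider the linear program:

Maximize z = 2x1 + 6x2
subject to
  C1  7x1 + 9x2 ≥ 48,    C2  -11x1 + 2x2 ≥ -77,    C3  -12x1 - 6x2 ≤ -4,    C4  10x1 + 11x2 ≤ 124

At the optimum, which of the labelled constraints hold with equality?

C3 and C4

Feasible corners and z = 2x1 + 6x2:
  (789/113, -11/113) → z = 1512/113
  (-42/11, 274/33) → z = 464/11
  (365/47, 198/47) → z = 1918/47
  (-175/18, 181/9) → z = 911/9

The maximum is at (-175/18, 181/9). Substituting into each constraint, equality holds for C3 and C4; the remaining constraints have slack.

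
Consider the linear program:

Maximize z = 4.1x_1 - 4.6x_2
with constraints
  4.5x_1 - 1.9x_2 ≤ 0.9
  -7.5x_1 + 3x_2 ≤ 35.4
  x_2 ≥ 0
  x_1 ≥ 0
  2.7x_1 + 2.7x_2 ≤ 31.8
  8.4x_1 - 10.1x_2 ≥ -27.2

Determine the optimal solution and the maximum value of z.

Vertices and z = 4.1x_1 - 4.6x_2:
  (1/5, 0) → z = 41/50
  (6077/2949, 4332/983) → z = -348659/29490
  (0, 0) → z = 0
  (0, 272/101) → z = -6256/505

x_1 = 0.2, x_2 = 0, maximum z = 0.82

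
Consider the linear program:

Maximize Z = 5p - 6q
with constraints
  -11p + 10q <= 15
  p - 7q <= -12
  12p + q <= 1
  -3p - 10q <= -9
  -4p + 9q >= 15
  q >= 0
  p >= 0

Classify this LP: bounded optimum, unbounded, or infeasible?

infeasible

The boundaries -11p + 10q = 15 and -4p + 9q = 15 meet at (15/59, 105/59), but that point violates 12p + q ≤ 1. Every candidate vertex is excluded by some other constraint, so the feasible region is empty.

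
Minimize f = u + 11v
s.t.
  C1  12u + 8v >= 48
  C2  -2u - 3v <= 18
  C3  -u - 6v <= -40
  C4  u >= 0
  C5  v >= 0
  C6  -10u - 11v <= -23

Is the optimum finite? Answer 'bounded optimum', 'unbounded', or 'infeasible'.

bounded optimum

Extreme points and f = u + 11v:
  (0, 20/3) → f = 220/3
  (40, 0) → f = 40
The feasible region has finitely many vertices and no improving ray; the minimum is 40 at (40, 0).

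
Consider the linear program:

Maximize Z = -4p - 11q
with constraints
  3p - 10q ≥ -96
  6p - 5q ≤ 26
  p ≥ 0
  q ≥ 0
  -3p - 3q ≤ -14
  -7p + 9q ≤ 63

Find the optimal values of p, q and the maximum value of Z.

p = 148/33, q = 2/11, maximum Z = -658/33

Feasible corners and Z = -4p - 11q:
  (148/9, 218/15) → Z = -10154/45
  (234/43, 483/43) → Z = -6249/43
  (148/33, 2/11) → Z = -658/33
  (0, 14/3) → Z = -154/3
  (0, 7) → Z = -77

At the optimal vertex, 6p - 5q = 26 and -3p - 3q = -14.
Solving simultaneously gives p = 148/33, q = 2/11.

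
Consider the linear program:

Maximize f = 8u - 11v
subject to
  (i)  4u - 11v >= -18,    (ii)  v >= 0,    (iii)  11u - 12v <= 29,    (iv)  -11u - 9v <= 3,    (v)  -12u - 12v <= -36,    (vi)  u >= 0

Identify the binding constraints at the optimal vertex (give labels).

Corner points and f = 8u - 11v:
  (535/73, 314/73) → f = 826/73
  (1, 2) → f = -14
  (65/23, 4/23) → f = 476/23

The maximum is at (65/23, 4/23). Substituting into each constraint, equality holds for (iii) and (v); the remaining constraints have slack.

(iii) and (v)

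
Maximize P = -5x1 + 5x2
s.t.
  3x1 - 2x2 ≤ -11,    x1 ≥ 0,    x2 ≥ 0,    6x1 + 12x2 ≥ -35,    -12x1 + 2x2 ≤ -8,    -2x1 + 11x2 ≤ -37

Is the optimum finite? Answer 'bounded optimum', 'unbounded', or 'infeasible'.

infeasible

The boundaries 3x1 - 2x2 = -11 and -12x1 + 2x2 = -8 meet at (19/9, 26/3), but that point violates -2x1 + 11x2 ≤ -37. Every candidate vertex is excluded by some other constraint, so the feasible region is empty.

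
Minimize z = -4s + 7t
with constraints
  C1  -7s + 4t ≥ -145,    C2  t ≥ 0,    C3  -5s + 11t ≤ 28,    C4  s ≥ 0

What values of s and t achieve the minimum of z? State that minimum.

s = 145/7, t = 0, minimum z = -580/7

Feasible corners and z = -4s + 7t:
  (145/7, 0) → z = -580/7
  (569/19, 307/19) → z = -127/19
  (0, 0) → z = 0
  (0, 28/11) → z = 196/11

The binding constraints are -7s + 4t = -145 and t = 0.
Solving simultaneously gives s = 145/7, t = 0.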